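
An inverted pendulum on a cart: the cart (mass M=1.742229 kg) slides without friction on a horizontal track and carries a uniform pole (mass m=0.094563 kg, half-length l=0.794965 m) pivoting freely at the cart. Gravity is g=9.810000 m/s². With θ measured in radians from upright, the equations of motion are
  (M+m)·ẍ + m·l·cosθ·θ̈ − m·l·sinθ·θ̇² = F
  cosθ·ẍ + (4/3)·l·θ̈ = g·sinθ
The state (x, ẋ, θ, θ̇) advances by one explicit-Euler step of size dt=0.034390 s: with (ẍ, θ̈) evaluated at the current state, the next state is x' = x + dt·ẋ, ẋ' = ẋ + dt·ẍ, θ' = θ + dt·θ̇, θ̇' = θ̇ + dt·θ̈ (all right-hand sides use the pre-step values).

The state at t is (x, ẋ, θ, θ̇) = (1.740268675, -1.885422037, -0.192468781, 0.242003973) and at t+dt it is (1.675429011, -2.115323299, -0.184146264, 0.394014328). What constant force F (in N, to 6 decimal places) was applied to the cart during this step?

ẍ = (ẋ'−ẋ)/dt = (-2.115323299−-1.885422037)/0.034390 = -6.685120
θ̈ = (θ̇'−θ̇)/dt = (0.394014328−0.242003973)/0.034390 = 4.420191
sinθ=-0.191283, cosθ=0.981535
F = (M+m)·ẍ + m·l·cosθ·θ̈ − m·l·sinθ·θ̇² = -12.279174 + 0.326149 − -0.000842 = -11.952183

F = -11.952183 N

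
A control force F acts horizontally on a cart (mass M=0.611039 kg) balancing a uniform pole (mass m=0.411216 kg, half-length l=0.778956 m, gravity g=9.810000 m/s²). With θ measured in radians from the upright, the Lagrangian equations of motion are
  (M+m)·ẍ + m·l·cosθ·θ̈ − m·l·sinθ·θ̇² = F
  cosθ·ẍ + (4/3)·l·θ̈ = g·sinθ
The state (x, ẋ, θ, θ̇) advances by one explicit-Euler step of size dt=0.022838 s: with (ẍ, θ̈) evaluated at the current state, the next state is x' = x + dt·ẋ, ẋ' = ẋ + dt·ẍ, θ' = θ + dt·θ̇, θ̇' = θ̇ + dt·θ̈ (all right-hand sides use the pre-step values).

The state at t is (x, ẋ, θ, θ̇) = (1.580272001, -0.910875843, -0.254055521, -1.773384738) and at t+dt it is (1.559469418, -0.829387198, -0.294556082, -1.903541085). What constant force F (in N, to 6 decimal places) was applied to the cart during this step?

ẍ = (ẋ'−ẋ)/dt = (-0.829387198−-0.910875843)/0.022838 = 3.568117
θ̈ = (θ̇'−θ̇)/dt = (-1.903541085−-1.773384738)/0.022838 = -5.699113
sinθ=-0.251331, cosθ=0.967901
F = (M+m)·ẍ + m·l·cosθ·θ̈ − m·l·sinθ·θ̇² = 3.647525 + -1.766938 − -0.253184 = 2.133771

F = 2.133771 N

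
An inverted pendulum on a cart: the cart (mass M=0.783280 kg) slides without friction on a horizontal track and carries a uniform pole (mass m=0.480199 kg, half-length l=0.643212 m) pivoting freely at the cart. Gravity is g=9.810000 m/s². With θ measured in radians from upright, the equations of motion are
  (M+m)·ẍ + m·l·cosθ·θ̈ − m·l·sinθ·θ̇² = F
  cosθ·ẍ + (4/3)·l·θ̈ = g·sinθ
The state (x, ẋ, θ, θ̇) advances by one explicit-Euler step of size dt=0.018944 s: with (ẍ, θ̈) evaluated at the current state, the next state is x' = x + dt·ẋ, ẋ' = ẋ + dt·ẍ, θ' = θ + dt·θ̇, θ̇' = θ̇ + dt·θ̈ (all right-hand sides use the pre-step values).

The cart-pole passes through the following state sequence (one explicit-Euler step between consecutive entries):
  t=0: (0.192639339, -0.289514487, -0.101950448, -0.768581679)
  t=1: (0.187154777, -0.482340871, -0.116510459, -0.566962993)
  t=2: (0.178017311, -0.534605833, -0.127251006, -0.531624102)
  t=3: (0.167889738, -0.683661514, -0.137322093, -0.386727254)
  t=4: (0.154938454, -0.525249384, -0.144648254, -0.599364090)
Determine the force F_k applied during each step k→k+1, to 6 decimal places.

step 0→1:
  ẍ = (ẋ'−ẋ)/dt = (-0.482340871−-0.289514487)/0.018944 = -10.178758
  θ̈ = (θ̇'−θ̇)/dt = (-0.566962993−-0.768581679)/0.018944 = 10.642878
  sinθ=-0.101774, cosθ=0.994808
  F = (M+m)·ẍ + m·l·cosθ·θ̈ − m·l·sinθ·θ̇² = -12.860646 + 3.270194 − -0.018569 = -9.571883
step 1→2:
  ẍ = (ẋ'−ẋ)/dt = (-0.534605833−-0.482340871)/0.018944 = -2.758919
  θ̈ = (θ̇'−θ̇)/dt = (-0.531624102−-0.566962993)/0.018944 = 1.865440
  sinθ=-0.116247, cosθ=0.993220
  F = (M+m)·ẍ + m·l·cosθ·θ̈ − m·l·sinθ·θ̇² = -3.485836 + 0.572272 − -0.011542 = -2.902023
step 2→3:
  ẍ = (ẋ'−ẋ)/dt = (-0.683661514−-0.534605833)/0.018944 = -7.868226
  θ̈ = (θ̇'−θ̇)/dt = (-0.386727254−-0.531624102)/0.018944 = 7.648693
  sinθ=-0.126908, cosθ=0.991915
  F = (M+m)·ẍ + m·l·cosθ·θ̈ − m·l·sinθ·θ̇² = -9.941339 + 2.343349 − -0.011078 = -7.586912
step 3→4:
  ẍ = (ẋ'−ẋ)/dt = (-0.525249384−-0.683661514)/0.018944 = 8.362127
  θ̈ = (θ̇'−θ̇)/dt = (-0.599364090−-0.386727254)/0.018944 = -11.224495
  sinθ=-0.136891, cosθ=0.990586
  F = (M+m)·ẍ + m·l·cosθ·θ̈ − m·l·sinθ·θ̇² = 10.565372 + -3.434270 − -0.006324 = 7.137425

F_0 = -9.571883 N
F_1 = -2.902023 N
F_2 = -7.586912 N
F_3 = 7.137425 N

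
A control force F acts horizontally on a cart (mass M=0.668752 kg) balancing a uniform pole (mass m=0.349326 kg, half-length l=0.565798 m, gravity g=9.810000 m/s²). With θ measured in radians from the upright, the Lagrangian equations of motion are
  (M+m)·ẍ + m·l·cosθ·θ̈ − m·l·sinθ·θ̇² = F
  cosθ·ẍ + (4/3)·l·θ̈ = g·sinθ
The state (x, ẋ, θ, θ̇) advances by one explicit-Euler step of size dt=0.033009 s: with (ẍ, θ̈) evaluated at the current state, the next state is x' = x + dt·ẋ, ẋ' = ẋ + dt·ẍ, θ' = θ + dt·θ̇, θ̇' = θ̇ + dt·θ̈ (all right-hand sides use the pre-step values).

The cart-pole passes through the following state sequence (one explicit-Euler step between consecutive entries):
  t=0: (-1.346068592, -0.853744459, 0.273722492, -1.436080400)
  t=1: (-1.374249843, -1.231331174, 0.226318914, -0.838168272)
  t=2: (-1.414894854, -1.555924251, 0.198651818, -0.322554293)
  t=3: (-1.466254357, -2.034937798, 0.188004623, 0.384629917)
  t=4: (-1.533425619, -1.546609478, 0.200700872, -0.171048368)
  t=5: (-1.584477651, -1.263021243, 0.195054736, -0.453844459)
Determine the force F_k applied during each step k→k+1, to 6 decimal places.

F_0 = -8.309045 N
F_1 = -7.033788 N
F_2 = -10.626873 N
F_3 = 11.787165 N
F_4 = 7.086091 N

step 0→1:
  ẍ = (ẋ'−ẋ)/dt = (-1.231331174−-0.853744459)/0.033009 = -11.438902
  θ̈ = (θ̇'−θ̇)/dt = (-0.838168272−-1.436080400)/0.033009 = 18.113609
  sinθ=0.270317, cosθ=0.962771
  F = (M+m)·ẍ + m·l·cosθ·θ̈ − m·l·sinθ·θ̇² = -11.645694 + 3.446835 − 0.110185 = -8.309045
step 1→2:
  ẍ = (ẋ'−ẋ)/dt = (-1.555924251−-1.231331174)/0.033009 = -9.833472
  θ̈ = (θ̇'−θ̇)/dt = (-0.322554293−-0.838168272)/0.033009 = 15.620406
  sinθ=0.224392, cosθ=0.974499
  F = (M+m)·ẍ + m·l·cosθ·θ̈ − m·l·sinθ·θ̇² = -10.011242 + 3.008611 − 0.031157 = -7.033788
step 2→3:
  ẍ = (ẋ'−ẋ)/dt = (-2.034937798−-1.555924251)/0.033009 = -14.511604
  θ̈ = (θ̇'−θ̇)/dt = (0.384629917−-0.322554293)/0.033009 = 21.423982
  sinθ=0.197348, cosθ=0.980334
  F = (M+m)·ẍ + m·l·cosθ·θ̈ − m·l·sinθ·θ̇² = -14.773945 + 4.151130 − 0.004058 = -10.626873
step 3→4:
  ẍ = (ẋ'−ẋ)/dt = (-1.546609478−-2.034937798)/0.033009 = 14.793793
  θ̈ = (θ̇'−θ̇)/dt = (-0.171048368−0.384629917)/0.033009 = -16.834145
  sinθ=0.186899, cosθ=0.982379
  F = (M+m)·ẍ + m·l·cosθ·θ̈ − m·l·sinθ·θ̇² = 15.061235 + -3.268605 − 0.005465 = 11.787165
step 4→5:
  ẍ = (ẋ'−ẋ)/dt = (-1.263021243−-1.546609478)/0.033009 = 8.591240
  θ̈ = (θ̇'−θ̇)/dt = (-0.453844459−-0.171048368)/0.033009 = -8.567242
  sinθ=0.199356, cosθ=0.979927
  F = (M+m)·ẍ + m·l·cosθ·θ̈ − m·l·sinθ·θ̇² = 8.746552 + -1.659308 − 0.001153 = 7.086091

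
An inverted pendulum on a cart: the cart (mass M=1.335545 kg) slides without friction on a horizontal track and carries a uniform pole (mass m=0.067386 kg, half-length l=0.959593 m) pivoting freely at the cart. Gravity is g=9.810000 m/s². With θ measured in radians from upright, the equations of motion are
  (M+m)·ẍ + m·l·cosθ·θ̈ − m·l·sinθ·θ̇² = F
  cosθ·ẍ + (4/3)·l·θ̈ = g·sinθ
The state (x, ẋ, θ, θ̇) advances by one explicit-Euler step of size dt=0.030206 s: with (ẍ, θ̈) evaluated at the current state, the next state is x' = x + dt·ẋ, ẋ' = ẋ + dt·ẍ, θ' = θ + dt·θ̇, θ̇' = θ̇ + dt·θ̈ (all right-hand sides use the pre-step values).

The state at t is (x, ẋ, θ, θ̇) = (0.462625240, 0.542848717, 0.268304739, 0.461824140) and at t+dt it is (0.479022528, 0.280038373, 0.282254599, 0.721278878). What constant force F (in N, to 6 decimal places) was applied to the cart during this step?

F = -11.674446 N

ẍ = (ẋ'−ẋ)/dt = (0.280038373−0.542848717)/0.030206 = -8.700601
θ̈ = (θ̇'−θ̇)/dt = (0.721278878−0.461824140)/0.030206 = 8.589510
sinθ=0.265097, cosθ=0.964222
F = (M+m)·ẍ + m·l·cosθ·θ̈ − m·l·sinθ·θ̇² = -12.206342 + 0.535552 − 0.003656 = -11.674446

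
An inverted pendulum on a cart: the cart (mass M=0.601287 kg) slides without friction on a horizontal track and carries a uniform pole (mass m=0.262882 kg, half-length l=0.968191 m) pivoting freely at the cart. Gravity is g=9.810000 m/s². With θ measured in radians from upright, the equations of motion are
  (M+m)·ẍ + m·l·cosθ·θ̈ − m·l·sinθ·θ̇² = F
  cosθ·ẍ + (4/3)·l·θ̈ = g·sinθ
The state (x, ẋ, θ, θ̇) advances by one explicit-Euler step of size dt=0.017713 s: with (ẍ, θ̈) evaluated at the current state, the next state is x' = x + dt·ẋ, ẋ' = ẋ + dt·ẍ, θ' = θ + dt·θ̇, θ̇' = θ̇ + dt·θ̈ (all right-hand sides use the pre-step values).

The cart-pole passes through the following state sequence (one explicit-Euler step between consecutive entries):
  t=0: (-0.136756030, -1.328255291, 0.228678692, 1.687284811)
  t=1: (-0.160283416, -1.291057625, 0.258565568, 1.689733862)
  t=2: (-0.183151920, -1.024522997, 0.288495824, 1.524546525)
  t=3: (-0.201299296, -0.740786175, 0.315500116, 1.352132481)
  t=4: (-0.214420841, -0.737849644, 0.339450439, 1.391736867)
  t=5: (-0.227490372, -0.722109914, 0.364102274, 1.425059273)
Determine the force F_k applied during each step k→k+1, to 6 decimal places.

F_0 = 1.684787 N
F_1 = 10.522993 N
F_2 = 11.299389 N
F_3 = 0.539868 N
F_4 = 1.055240 N

step 0→1:
  ẍ = (ẋ'−ẋ)/dt = (-1.291057625−-1.328255291)/0.017713 = 2.100021
  θ̈ = (θ̇'−θ̇)/dt = (1.689733862−1.687284811)/0.017713 = 0.138263
  sinθ=0.226691, cosθ=0.973967
  F = (M+m)·ẍ + m·l·cosθ·θ̈ − m·l·sinθ·θ̇² = 1.814773 + 0.034275 − 0.164260 = 1.684787
step 1→2:
  ẍ = (ẋ'−ẋ)/dt = (-1.024522997−-1.291057625)/0.017713 = 15.047402
  θ̈ = (θ̇'−θ̇)/dt = (1.524546525−1.689733862)/0.017713 = -9.325768
  sinθ=0.255694, cosθ=0.966758
  F = (M+m)·ẍ + m·l·cosθ·θ̈ − m·l·sinθ·θ̇² = 13.003498 + -2.294691 − 0.185814 = 10.522993
step 2→3:
  ẍ = (ẋ'−ẋ)/dt = (-0.740786175−-1.024522997)/0.017713 = 16.018564
  θ̈ = (θ̇'−θ̇)/dt = (1.352132481−1.524546525)/0.017713 = -9.733757
  sinθ=0.284511, cosθ=0.958673
  F = (M+m)·ẍ + m·l·cosθ·θ̈ − m·l·sinθ·θ̇² = 13.842746 + -2.375051 − 0.168307 = 11.299389
step 3→4:
  ẍ = (ẋ'−ẋ)/dt = (-0.737849644−-0.740786175)/0.017713 = 0.165784
  θ̈ = (θ̇'−θ̇)/dt = (1.391736867−1.352132481)/0.017713 = 2.235894
  sinθ=0.310292, cosθ=0.950641
  F = (M+m)·ẍ + m·l·cosθ·θ̈ − m·l·sinθ·θ̇² = 0.143265 + 0.540991 − 0.144388 = 0.539868
step 4→5:
  ẍ = (ẋ'−ẋ)/dt = (-0.722109914−-0.737849644)/0.017713 = 0.888598
  θ̈ = (θ̇'−θ̇)/dt = (1.425059273−1.391736867)/0.017713 = 1.881240
  sinθ=0.332969, cosθ=0.942938
  F = (M+m)·ẍ + m·l·cosθ·θ̈ − m·l·sinθ·θ̇² = 0.767899 + 0.451491 − 0.164150 = 1.055240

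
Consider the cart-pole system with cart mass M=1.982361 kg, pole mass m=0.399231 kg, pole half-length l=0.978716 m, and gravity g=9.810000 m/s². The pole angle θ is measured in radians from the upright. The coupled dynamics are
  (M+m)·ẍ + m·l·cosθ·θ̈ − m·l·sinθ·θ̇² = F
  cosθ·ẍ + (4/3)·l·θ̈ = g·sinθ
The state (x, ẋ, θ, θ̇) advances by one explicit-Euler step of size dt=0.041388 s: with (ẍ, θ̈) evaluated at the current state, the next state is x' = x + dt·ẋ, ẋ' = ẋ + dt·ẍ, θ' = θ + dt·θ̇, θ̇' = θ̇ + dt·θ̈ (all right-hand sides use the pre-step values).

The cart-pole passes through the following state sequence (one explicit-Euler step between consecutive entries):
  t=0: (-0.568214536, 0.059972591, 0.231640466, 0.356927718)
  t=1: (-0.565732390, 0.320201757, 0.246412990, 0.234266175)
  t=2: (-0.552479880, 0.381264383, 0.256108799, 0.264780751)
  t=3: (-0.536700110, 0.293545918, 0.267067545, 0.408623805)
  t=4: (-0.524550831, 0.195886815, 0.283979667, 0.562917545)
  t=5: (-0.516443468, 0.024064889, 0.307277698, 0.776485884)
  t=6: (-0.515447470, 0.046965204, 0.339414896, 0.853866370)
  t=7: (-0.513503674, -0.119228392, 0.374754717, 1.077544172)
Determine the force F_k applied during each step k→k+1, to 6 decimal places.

F_0 = 13.835866 N
F_1 = 3.787878 N
F_2 = -3.740835 N
F_3 = -4.231812 N
F_4 = -7.986358 N
F_5 = 1.942810 N
F_6 = -7.666920 N

step 0→1:
  ẍ = (ẋ'−ẋ)/dt = (0.320201757−0.059972591)/0.041388 = 6.287551
  θ̈ = (θ̇'−θ̇)/dt = (0.234266175−0.356927718)/0.041388 = -2.963698
  sinθ=0.229574, cosθ=0.973291
  F = (M+m)·ẍ + m·l·cosθ·θ̈ − m·l·sinθ·θ̇² = 14.974381 + -1.127088 − 0.011428 = 13.835866
step 1→2:
  ẍ = (ẋ'−ẋ)/dt = (0.381264383−0.320201757)/0.041388 = 1.475370
  θ̈ = (θ̇'−θ̇)/dt = (0.264780751−0.234266175)/0.041388 = 0.737281
  sinθ=0.243927, cosθ=0.969794
  F = (M+m)·ẍ + m·l·cosθ·θ̈ − m·l·sinθ·θ̇² = 3.513730 + 0.279379 − 0.005231 = 3.787878
step 2→3:
  ẍ = (ẋ'−ẋ)/dt = (0.293545918−0.381264383)/0.041388 = -2.119418
  θ̈ = (θ̇'−θ̇)/dt = (0.408623805−0.264780751)/0.041388 = 3.475477
  sinθ=0.253318, cosθ=0.967383
  F = (M+m)·ẍ + m·l·cosθ·θ̈ − m·l·sinθ·θ̇² = -5.047589 + 1.313693 − 0.006939 = -3.740835
step 3→4:
  ẍ = (ẋ'−ẋ)/dt = (0.195886815−0.293545918)/0.041388 = -2.359599
  θ̈ = (θ̇'−θ̇)/dt = (0.562917545−0.408623805)/0.041388 = 3.727982
  sinθ=0.263904, cosθ=0.964549
  F = (M+m)·ẍ + m·l·cosθ·θ̈ − m·l·sinθ·θ̇² = -5.619603 + 1.405009 − 0.017218 = -4.231812
step 4→5:
  ẍ = (ẋ'−ẋ)/dt = (0.024064889−0.195886815)/0.041388 = -4.151491
  θ̈ = (θ̇'−θ̇)/dt = (0.776485884−0.562917545)/0.041388 = 5.160151
  sinθ=0.280178, cosθ=0.959948
  F = (M+m)·ẍ + m·l·cosθ·θ̈ − m·l·sinθ·θ̇² = -9.887159 + 1.935491 − 0.034690 = -7.986358
step 5→6:
  ẍ = (ẋ'−ẋ)/dt = (0.046965204−0.024064889)/0.041388 = 0.553308
  θ̈ = (θ̇'−θ̇)/dt = (0.853866370−0.776485884)/0.041388 = 1.869636
  sinθ=0.302465, cosθ=0.953161
  F = (M+m)·ẍ + m·l·cosθ·θ̈ − m·l·sinθ·θ̇² = 1.317754 + 0.696312 − 0.071256 = 1.942810
step 6→7:
  ẍ = (ẋ'−ẋ)/dt = (-0.119228392−0.046965204)/0.041388 = -4.015502
  θ̈ = (θ̇'−θ̇)/dt = (1.077544172−0.853866370)/0.041388 = 5.404412
  sinθ=0.332935, cosθ=0.942950
  F = (M+m)·ẍ + m·l·cosθ·θ̈ − m·l·sinθ·θ̇² = -9.563287 + 1.991214 − 0.094846 = -7.666920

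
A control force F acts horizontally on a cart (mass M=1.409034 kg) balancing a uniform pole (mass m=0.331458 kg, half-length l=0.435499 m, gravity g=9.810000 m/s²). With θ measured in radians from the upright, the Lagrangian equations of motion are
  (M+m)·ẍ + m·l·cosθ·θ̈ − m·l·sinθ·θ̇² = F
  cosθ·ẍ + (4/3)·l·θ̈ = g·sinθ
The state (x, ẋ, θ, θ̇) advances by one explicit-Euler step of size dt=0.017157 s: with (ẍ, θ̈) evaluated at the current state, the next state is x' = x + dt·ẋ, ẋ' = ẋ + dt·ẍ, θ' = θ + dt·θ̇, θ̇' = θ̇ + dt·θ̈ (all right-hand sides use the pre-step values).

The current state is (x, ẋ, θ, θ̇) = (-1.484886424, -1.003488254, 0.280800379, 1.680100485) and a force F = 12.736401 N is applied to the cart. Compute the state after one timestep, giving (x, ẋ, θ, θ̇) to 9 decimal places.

sinθ=0.277124769, cosθ=0.960833941
temp = (F + m·l·θ̇²·sinθ)/(M+m) = (12.736401 + 0.112917570)/1.740492 = 7.382578357
θ̈ = (g·sinθ − cosθ·temp)/(l·(4/3 − m·cos²θ/(M+m))) = -8.678536640
ẍ = temp − m·l·θ̈·cosθ/(M+m) = 8.074152065
Euler: x'=-1.484886424+0.017157·-1.003488254=-1.502103272, ẋ'=-1.003488254+0.017157·8.074152065=-0.864960027
       θ'=0.280800379+0.017157·1.680100485=0.309625863, θ̇'=1.680100485+0.017157·-8.678536640=1.531202832

(-1.502103272, -0.864960027, 0.309625863, 1.531202832)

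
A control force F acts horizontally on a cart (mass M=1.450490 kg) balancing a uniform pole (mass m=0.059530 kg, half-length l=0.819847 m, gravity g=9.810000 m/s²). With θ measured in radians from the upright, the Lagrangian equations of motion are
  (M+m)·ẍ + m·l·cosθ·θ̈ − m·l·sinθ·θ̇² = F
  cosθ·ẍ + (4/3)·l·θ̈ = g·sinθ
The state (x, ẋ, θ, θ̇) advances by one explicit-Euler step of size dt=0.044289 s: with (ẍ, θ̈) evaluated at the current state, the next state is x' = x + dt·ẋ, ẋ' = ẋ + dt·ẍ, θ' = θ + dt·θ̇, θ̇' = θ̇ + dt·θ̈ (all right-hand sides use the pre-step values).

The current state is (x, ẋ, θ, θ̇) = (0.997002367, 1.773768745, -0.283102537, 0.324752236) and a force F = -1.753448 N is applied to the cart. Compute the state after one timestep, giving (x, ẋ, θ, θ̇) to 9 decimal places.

sinθ=-0.279336024, cosθ=0.960193411
temp = (F + m·l·θ̇²·sinθ)/(M+m) = (-1.753448 + -0.001437805)/1.510020 = -1.162160637
θ̈ = (g·sinθ − cosθ·temp)/(l·(4/3 − m·cos²θ/(M+m))) = -1.527641543
ẍ = temp − m·l·θ̈·cosθ/(M+m) = -1.114751049
Euler: x'=0.997002367+0.044289·1.773768745=1.075560811, ẋ'=1.773768745+0.044289·-1.114751049=1.724397536
       θ'=-0.283102537+0.044289·0.324752236=-0.268719585, θ̇'=0.324752236+0.044289·-1.527641543=0.257094520

(1.075560811, 1.724397536, -0.268719585, 0.257094520)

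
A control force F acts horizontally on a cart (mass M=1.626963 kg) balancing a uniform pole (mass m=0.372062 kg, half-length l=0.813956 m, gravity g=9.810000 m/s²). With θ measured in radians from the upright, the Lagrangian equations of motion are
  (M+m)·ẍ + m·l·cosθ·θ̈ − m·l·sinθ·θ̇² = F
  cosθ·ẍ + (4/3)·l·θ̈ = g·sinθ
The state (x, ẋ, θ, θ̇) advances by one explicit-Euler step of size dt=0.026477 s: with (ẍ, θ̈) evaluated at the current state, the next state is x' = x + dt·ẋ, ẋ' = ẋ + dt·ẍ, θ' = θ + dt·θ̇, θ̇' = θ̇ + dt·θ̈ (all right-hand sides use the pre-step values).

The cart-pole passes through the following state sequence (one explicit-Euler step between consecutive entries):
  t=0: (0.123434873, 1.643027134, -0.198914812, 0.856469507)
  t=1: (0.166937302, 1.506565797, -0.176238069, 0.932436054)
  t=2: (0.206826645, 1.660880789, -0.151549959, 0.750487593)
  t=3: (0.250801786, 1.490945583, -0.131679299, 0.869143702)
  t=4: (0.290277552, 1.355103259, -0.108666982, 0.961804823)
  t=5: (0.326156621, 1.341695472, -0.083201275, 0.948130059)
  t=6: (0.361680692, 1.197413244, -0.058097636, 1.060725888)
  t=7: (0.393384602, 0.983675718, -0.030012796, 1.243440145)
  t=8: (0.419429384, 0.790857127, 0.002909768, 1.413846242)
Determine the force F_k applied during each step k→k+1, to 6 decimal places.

step 0→1:
  ẍ = (ẋ'−ẋ)/dt = (1.506565797−1.643027134)/0.026477 = -5.153958
  θ̈ = (θ̇'−θ̇)/dt = (0.932436054−0.856469507)/0.026477 = 2.869152
  sinθ=-0.197606, cosθ=0.980282
  F = (M+m)·ẍ + m·l·cosθ·θ̈ − m·l·sinθ·θ̇² = -10.302890 + 0.851767 − -0.043897 = -9.407226
step 1→2:
  ẍ = (ẋ'−ẋ)/dt = (1.660880789−1.506565797)/0.026477 = 5.828266
  θ̈ = (θ̇'−θ̇)/dt = (0.750487593−0.932436054)/0.026477 = -6.871944
  sinθ=-0.175327, cosθ=0.984510
  F = (M+m)·ẍ + m·l·cosθ·θ̈ − m·l·sinθ·θ̇² = 11.650849 + -2.048878 − -0.046164 = 9.648135
step 2→3:
  ẍ = (ẋ'−ẋ)/dt = (1.490945583−1.660880789)/0.026477 = -6.418220
  θ̈ = (θ̇'−θ̇)/dt = (0.869143702−0.750487593)/0.026477 = 4.481479
  sinθ=-0.150971, cosθ=0.988538
  F = (M+m)·ẍ + m·l·cosθ·θ̈ − m·l·sinθ·θ̇² = -12.830182 + 1.341625 − -0.025751 = -11.462806
step 3→4:
  ẍ = (ẋ'−ẋ)/dt = (1.355103259−1.490945583)/0.026477 = -5.130578
  θ̈ = (θ̇'−θ̇)/dt = (0.961804823−0.869143702)/0.026477 = 3.499684
  sinθ=-0.131299, cosθ=0.991343
  F = (M+m)·ẍ + m·l·cosθ·θ̈ − m·l·sinθ·θ̇² = -10.256154 + 1.050676 − -0.030037 = -9.175441
step 4→5:
  ẍ = (ẋ'−ẋ)/dt = (1.341695472−1.355103259)/0.026477 = -0.506394
  θ̈ = (θ̇'−θ̇)/dt = (0.948130059−0.961804823)/0.026477 = -0.516477
  sinθ=-0.108453, cosθ=0.994102
  F = (M+m)·ẍ + m·l·cosθ·θ̈ − m·l·sinθ·θ̇² = -1.012294 + -0.155488 − -0.030383 = -1.137399
step 5→6:
  ẍ = (ẋ'−ẋ)/dt = (1.197413244−1.341695472)/0.026477 = -5.449342
  θ̈ = (θ̇'−θ̇)/dt = (1.060725888−0.948130059)/0.026477 = 4.252590
  sinθ=-0.083105, cosθ=0.996541
  F = (M+m)·ẍ + m·l·cosθ·θ̈ − m·l·sinθ·θ̇² = -10.893371 + 1.283408 − -0.022625 = -9.587338
step 6→7:
  ẍ = (ẋ'−ẋ)/dt = (0.983675718−1.197413244)/0.026477 = -8.072573
  θ̈ = (θ̇'−θ̇)/dt = (1.243440145−1.060725888)/0.026477 = 6.900867
  sinθ=-0.058065, cosθ=0.998313
  F = (M+m)·ẍ + m·l·cosθ·θ̈ − m·l·sinθ·θ̇² = -16.137276 + 2.086347 − -0.019785 = -14.031144
step 7→8:
  ẍ = (ẋ'−ẋ)/dt = (0.790857127−0.983675718)/0.026477 = -7.282494
  θ̈ = (θ̇'−θ̇)/dt = (1.413846242−1.243440145)/0.026477 = 6.436005
  sinθ=-0.030008, cosθ=0.999550
  F = (M+m)·ẍ + m·l·cosθ·θ̈ − m·l·sinθ·θ̇² = -14.557887 + 1.948215 − -0.014051 = -12.595621

F_0 = -9.407226 N
F_1 = 9.648135 N
F_2 = -11.462806 N
F_3 = -9.175441 N
F_4 = -1.137399 N
F_5 = -9.587338 N
F_6 = -14.031144 N
F_7 = -12.595621 N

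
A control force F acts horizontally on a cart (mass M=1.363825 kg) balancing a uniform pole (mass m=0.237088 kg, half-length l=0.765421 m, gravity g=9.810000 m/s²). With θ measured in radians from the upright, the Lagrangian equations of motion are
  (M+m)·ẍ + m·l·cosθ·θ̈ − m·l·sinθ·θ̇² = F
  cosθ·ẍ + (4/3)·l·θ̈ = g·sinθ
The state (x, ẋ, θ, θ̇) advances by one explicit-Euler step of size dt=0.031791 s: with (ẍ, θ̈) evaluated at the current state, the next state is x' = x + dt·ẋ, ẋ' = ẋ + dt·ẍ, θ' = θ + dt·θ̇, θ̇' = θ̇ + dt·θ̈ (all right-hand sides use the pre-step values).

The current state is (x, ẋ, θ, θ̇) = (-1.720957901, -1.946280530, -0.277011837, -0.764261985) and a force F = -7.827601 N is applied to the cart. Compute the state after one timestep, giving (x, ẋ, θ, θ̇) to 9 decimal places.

(-1.782832105, -2.110010351, -0.301308490, -0.693519553)

sinθ=-0.273482629, cosθ=0.961876942
temp = (F + m·l·θ̇²·sinθ)/(M+m) = (-7.827601 + -0.028988398)/1.600913 = -4.907567992
θ̈ = (g·sinθ − cosθ·temp)/(l·(4/3 − m·cos²θ/(M+m))) = 2.225234573
ẍ = temp − m·l·θ̈·cosθ/(M+m) = -5.150194098
Euler: x'=-1.720957901+0.031791·-1.946280530=-1.782832105, ẋ'=-1.946280530+0.031791·-5.150194098=-2.110010351
       θ'=-0.277011837+0.031791·-0.764261985=-0.301308490, θ̇'=-0.764261985+0.031791·2.225234573=-0.693519553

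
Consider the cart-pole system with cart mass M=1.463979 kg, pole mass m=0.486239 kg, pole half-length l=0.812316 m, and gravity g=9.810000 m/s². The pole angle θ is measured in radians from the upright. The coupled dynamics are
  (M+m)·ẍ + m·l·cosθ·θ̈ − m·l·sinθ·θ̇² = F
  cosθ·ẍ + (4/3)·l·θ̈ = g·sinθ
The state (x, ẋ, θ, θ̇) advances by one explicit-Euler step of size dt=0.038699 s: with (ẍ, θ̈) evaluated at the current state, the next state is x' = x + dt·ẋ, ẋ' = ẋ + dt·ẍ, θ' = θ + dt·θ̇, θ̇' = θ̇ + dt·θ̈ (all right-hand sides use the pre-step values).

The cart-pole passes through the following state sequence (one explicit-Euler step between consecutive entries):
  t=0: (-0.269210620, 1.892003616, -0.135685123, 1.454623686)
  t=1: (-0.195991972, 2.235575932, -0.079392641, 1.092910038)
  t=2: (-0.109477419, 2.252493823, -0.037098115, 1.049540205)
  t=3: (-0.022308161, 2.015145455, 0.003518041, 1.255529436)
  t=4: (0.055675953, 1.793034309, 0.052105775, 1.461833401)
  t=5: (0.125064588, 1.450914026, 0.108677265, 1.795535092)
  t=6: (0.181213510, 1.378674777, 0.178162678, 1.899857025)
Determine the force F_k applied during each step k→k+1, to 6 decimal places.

F_0 = 13.769334 N
F_1 = 0.448728 N
F_2 = -9.843949 N
F_3 = -9.089758 N
F_4 = -13.883662 N
F_5 = -2.720104 N

step 0→1:
  ẍ = (ẋ'−ẋ)/dt = (2.235575932−1.892003616)/0.038699 = 8.878067
  θ̈ = (θ̇'−θ̇)/dt = (1.092910038−1.454623686)/0.038699 = -9.346847
  sinθ=-0.135269, cosθ=0.990809
  F = (M+m)·ẍ + m·l·cosθ·θ̈ − m·l·sinθ·θ̇² = 17.314166 + -3.657883 − -0.113051 = 13.769334
step 1→2:
  ẍ = (ẋ'−ẋ)/dt = (2.252493823−2.235575932)/0.038699 = 0.437166
  θ̈ = (θ̇'−θ̇)/dt = (1.049540205−1.092910038)/0.038699 = -1.120696
  sinθ=-0.079309, cosθ=0.996850
  F = (M+m)·ẍ + m·l·cosθ·θ̈ − m·l·sinθ·θ̇² = 0.852569 + -0.441258 − -0.037417 = 0.448728
step 2→3:
  ẍ = (ẋ'−ẋ)/dt = (2.015145455−2.252493823)/0.038699 = -6.133191
  θ̈ = (θ̇'−θ̇)/dt = (1.255529436−1.049540205)/0.038699 = 5.322857
  sinθ=-0.037090, cosθ=0.999312
  F = (M+m)·ẍ + m·l·cosθ·θ̈ − m·l·sinθ·θ̇² = -11.961060 + 2.100974 − -0.016137 = -9.843949
step 3→4:
  ẍ = (ẋ'−ẋ)/dt = (1.793034309−2.015145455)/0.038699 = -5.739454
  θ̈ = (θ̇'−θ̇)/dt = (1.461833401−1.255529436)/0.038699 = 5.330990
  sinθ=0.003518, cosθ=0.999994
  F = (M+m)·ẍ + m·l·cosθ·θ̈ − m·l·sinθ·θ̇² = -11.193187 + 2.105620 − 0.002190 = -9.089758
step 4→5:
  ẍ = (ẋ'−ẋ)/dt = (1.450914026−1.793034309)/0.038699 = -8.840546
  θ̈ = (θ̇'−θ̇)/dt = (1.795535092−1.461833401)/0.038699 = 8.623006
  sinθ=0.052082, cosθ=0.998643
  F = (M+m)·ẍ + m·l·cosθ·θ̈ − m·l·sinθ·θ̇² = -17.240992 + 3.401290 − 0.043960 = -13.883662
step 5→6:
  ẍ = (ẋ'−ẋ)/dt = (1.378674777−1.450914026)/0.038699 = -1.866696
  θ̈ = (θ̇'−θ̇)/dt = (1.899857025−1.795535092)/0.038699 = 2.695727
  sinθ=0.108463, cosθ=0.994100
  F = (M+m)·ẍ + m·l·cosθ·θ̈ − m·l·sinθ·θ̇² = -3.640463 + 1.058476 − 0.138117 = -2.720104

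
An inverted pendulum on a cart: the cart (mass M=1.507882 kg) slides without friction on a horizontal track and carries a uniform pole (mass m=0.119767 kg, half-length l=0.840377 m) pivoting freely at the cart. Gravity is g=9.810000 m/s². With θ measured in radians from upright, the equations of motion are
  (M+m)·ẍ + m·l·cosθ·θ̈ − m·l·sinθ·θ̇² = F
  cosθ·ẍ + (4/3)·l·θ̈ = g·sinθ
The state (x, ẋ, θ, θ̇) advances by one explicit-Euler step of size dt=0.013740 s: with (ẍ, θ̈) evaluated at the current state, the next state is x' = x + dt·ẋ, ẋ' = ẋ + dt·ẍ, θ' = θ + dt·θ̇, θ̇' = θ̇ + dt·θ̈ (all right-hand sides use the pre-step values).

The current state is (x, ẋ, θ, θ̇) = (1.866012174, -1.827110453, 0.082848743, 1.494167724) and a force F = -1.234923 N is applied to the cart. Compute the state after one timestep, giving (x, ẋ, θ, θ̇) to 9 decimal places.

(1.840907676, -1.838622676, 0.103378608, 1.514361427)

sinθ=0.082753998, cosθ=0.996570005
temp = (F + m·l·θ̇²·sinθ)/(M+m) = (-1.234923 + 0.018595121)/1.627649 = -0.747291264
θ̈ = (g·sinθ − cosθ·temp)/(l·(4/3 − m·cos²θ/(M+m))) = 1.469701810
ẍ = temp − m·l·θ̈·cosθ/(M+m) = -0.837861941
Euler: x'=1.866012174+0.013740·-1.827110453=1.840907676, ẋ'=-1.827110453+0.013740·-0.837861941=-1.838622676
       θ'=0.082848743+0.013740·1.494167724=0.103378608, θ̇'=1.494167724+0.013740·1.469701810=1.514361427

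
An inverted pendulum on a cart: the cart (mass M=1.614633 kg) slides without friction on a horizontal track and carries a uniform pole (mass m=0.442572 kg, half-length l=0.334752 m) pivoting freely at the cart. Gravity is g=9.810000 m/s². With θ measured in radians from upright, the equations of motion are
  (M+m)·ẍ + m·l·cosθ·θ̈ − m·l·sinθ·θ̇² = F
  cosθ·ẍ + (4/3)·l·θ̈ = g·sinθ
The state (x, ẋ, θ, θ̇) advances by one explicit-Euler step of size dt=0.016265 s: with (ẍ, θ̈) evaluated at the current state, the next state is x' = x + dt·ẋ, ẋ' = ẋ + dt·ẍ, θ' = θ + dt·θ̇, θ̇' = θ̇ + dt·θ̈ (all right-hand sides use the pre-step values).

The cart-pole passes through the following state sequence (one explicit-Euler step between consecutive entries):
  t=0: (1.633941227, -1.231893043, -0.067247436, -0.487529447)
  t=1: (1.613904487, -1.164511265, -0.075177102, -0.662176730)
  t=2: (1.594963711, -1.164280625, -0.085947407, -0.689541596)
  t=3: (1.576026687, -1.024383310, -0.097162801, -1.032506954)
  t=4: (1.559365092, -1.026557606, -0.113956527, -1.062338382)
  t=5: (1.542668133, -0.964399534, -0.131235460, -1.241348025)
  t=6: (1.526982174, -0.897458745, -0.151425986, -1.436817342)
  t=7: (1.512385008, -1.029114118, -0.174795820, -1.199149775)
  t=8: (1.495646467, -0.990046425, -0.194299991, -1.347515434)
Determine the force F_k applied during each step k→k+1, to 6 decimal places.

F_0 = 6.937644 N
F_1 = -0.214502 N
F_2 = 14.587913 N
F_3 = -0.530126 N
F_4 = 6.260838 N
F_5 = 6.731430 N
F_6 = -14.465644 N
F_7 = 3.647534 N

step 0→1:
  ẍ = (ẋ'−ẋ)/dt = (-1.164511265−-1.231893043)/0.016265 = 4.142747
  θ̈ = (θ̇'−θ̇)/dt = (-0.662176730−-0.487529447)/0.016265 = -10.737613
  sinθ=-0.067197, cosθ=0.997740
  F = (M+m)·ẍ + m·l·cosθ·θ̈ − m·l·sinθ·θ̇² = 8.522480 + -1.587202 − -0.002366 = 6.937644
step 1→2:
  ẍ = (ẋ'−ẋ)/dt = (-1.164280625−-1.164511265)/0.016265 = 0.014180
  θ̈ = (θ̇'−θ̇)/dt = (-0.689541596−-0.662176730)/0.016265 = -1.682439
  sinθ=-0.075106, cosθ=0.997176
  F = (M+m)·ẍ + m·l·cosθ·θ̈ − m·l·sinθ·θ̇² = 0.029171 + -0.248552 − -0.004879 = -0.214502
step 2→3:
  ẍ = (ẋ'−ẋ)/dt = (-1.024383310−-1.164280625)/0.016265 = 8.601126
  θ̈ = (θ̇'−θ̇)/dt = (-1.032506954−-0.689541596)/0.016265 = -21.086096
  sinθ=-0.085842, cosθ=0.996309
  F = (M+m)·ẍ + m·l·cosθ·θ̈ − m·l·sinθ·θ̇² = 17.694280 + -3.112413 − -0.006047 = 14.587913
step 3→4:
  ẍ = (ẋ'−ẋ)/dt = (-1.026557606−-1.024383310)/0.016265 = -0.133679
  θ̈ = (θ̇'−θ̇)/dt = (-1.062338382−-1.032506954)/0.016265 = -1.834087
  sinθ=-0.097010, cosθ=0.995283
  F = (M+m)·ẍ + m·l·cosθ·θ̈ − m·l·sinθ·θ̇² = -0.275006 + -0.270442 − -0.015322 = -0.530126
step 4→5:
  ẍ = (ẋ'−ẋ)/dt = (-0.964399534−-1.026557606)/0.016265 = 3.821584
  θ̈ = (θ̇'−θ̇)/dt = (-1.241348025−-1.062338382)/0.016265 = -11.005819
  sinθ=-0.113710, cosθ=0.993514
  F = (M+m)·ẍ + m·l·cosθ·θ̈ − m·l·sinθ·θ̇² = 7.861783 + -1.619957 − -0.019012 = 6.260838
step 5→6:
  ẍ = (ẋ'−ẋ)/dt = (-0.897458745−-0.964399534)/0.016265 = 4.115634
  θ̈ = (θ̇'−θ̇)/dt = (-1.436817342−-1.241348025)/0.016265 = -12.017788
  sinθ=-0.130859, cosθ=0.991401
  F = (M+m)·ẍ + m·l·cosθ·θ̈ − m·l·sinθ·θ̇² = 8.466703 + -1.765147 − -0.029874 = 6.731430
step 6→7:
  ẍ = (ẋ'−ẋ)/dt = (-1.029114118−-0.897458745)/0.016265 = -8.094397
  θ̈ = (θ̇'−θ̇)/dt = (-1.199149775−-1.436817342)/0.016265 = 14.612208
  sinθ=-0.150848, cosθ=0.988557
  F = (M+m)·ẍ + m·l·cosθ·θ̈ − m·l·sinθ·θ̇² = -16.651835 + 2.140054 − -0.046137 = -14.465644
step 7→8:
  ẍ = (ẋ'−ẋ)/dt = (-0.990046425−-1.029114118)/0.016265 = 2.401949
  θ̈ = (θ̇'−θ̇)/dt = (-1.347515434−-1.199149775)/0.016265 = -9.121774
  sinθ=-0.173907, cosθ=0.984762
  F = (M+m)·ẍ + m·l·cosθ·θ̈ − m·l·sinθ·θ̇² = 4.941301 + -1.330815 − -0.037049 = 3.647534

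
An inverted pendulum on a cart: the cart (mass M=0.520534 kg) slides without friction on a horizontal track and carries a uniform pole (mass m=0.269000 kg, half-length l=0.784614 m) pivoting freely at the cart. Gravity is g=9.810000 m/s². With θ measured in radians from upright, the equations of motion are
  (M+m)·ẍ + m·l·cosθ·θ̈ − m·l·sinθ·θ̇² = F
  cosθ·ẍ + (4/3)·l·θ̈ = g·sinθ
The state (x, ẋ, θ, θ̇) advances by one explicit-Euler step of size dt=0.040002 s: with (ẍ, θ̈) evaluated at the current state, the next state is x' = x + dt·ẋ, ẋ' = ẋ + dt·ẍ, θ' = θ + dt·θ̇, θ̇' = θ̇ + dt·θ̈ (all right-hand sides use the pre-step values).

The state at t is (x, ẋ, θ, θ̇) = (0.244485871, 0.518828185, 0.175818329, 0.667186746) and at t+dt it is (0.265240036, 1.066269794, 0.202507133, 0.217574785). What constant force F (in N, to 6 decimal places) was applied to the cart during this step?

ẍ = (ẋ'−ẋ)/dt = (1.066269794−0.518828185)/0.040002 = 13.685356
θ̈ = (θ̇'−θ̇)/dt = (0.217574785−0.667186746)/0.040002 = -11.239737
sinθ=0.174914, cosθ=0.984584
F = (M+m)·ẍ + m·l·cosθ·θ̈ − m·l·sinθ·θ̇² = 10.805054 + -2.335700 − 0.016433 = 8.452920

F = 8.452920 N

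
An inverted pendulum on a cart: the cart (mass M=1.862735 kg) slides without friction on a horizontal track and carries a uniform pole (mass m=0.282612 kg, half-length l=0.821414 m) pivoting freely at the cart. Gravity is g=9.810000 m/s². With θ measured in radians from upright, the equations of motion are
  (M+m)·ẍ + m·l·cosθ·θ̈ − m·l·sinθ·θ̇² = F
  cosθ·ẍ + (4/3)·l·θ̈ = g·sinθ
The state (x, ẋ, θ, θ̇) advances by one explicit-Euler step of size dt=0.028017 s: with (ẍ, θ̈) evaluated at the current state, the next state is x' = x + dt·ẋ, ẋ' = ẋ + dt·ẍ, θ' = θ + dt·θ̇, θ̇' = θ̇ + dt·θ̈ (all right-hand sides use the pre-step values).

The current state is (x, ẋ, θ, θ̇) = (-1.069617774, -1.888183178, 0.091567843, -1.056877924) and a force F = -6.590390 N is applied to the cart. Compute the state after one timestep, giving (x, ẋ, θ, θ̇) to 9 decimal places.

(-1.122519002, -1.985995902, 0.061957294, -0.944996232)

sinθ=0.091439936, cosθ=0.995810594
temp = (F + m·l·θ̇²·sinθ)/(M+m) = (-6.590390 + 0.023710366)/2.145347 = -3.060893941
θ̈ = (g·sinθ − cosθ·temp)/(l·(4/3 − m·cos²θ/(M+m))) = 3.993350170
ẍ = temp − m·l·θ̈·cosθ/(M+m) = -3.491191902
Euler: x'=-1.069617774+0.028017·-1.888183178=-1.122519002, ẋ'=-1.888183178+0.028017·-3.491191902=-1.985995902
       θ'=0.091567843+0.028017·-1.056877924=0.061957294, θ̇'=-1.056877924+0.028017·3.993350170=-0.944996232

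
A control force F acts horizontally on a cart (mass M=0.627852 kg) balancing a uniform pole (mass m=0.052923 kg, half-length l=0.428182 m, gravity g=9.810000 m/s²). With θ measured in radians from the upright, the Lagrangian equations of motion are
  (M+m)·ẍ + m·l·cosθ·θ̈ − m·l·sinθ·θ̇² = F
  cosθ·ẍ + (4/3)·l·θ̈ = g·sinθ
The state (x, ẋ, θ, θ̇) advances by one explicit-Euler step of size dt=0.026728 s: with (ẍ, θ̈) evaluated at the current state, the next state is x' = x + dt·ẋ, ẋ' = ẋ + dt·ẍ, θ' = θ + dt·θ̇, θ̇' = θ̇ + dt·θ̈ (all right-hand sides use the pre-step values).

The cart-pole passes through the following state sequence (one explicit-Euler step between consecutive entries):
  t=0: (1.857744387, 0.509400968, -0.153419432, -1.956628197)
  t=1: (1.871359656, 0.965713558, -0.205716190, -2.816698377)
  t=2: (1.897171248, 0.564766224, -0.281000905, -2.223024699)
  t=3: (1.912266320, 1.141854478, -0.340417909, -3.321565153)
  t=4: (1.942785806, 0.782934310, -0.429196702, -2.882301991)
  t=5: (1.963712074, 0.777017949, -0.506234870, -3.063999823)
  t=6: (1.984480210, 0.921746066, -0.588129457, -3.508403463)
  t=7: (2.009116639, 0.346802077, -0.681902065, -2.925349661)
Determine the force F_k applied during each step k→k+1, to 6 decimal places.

F_0 = 10.915134 N
F_1 = -9.682878 N
F_2 = 13.834930 N
F_3 = -8.707348 N
F_4 = -0.212427 N
F_5 = 3.459930 N
F_6 = -14.078078 N

step 0→1:
  ẍ = (ẋ'−ẋ)/dt = (0.965713558−0.509400968)/0.026728 = 17.072455
  θ̈ = (θ̇'−θ̇)/dt = (-2.816698377−-1.956628197)/0.026728 = -32.178621
  sinθ=-0.152818, cosθ=0.988254
  F = (M+m)·ẍ + m·l·cosθ·θ̈ − m·l·sinθ·θ̇² = 11.622501 + -0.720624 − -0.013258 = 10.915134
step 1→2:
  ẍ = (ẋ'−ẋ)/dt = (0.564766224−0.965713558)/0.026728 = -15.001023
  θ̈ = (θ̇'−θ̇)/dt = (-2.223024699−-2.816698377)/0.026728 = 22.211676
  sinθ=-0.204268, cosθ=0.978915
  F = (M+m)·ẍ + m·l·cosθ·θ̈ − m·l·sinθ·θ̇² = -10.212321 + 0.492719 − -0.036724 = -9.682878
step 2→3:
  ẍ = (ẋ'−ẋ)/dt = (1.141854478−0.564766224)/0.026728 = 21.591150
  θ̈ = (θ̇'−θ̇)/dt = (-3.321565153−-2.223024699)/0.026728 = -41.100735
  sinθ=-0.277317, cosθ=0.960778
  F = (M+m)·ẍ + m·l·cosθ·θ̈ − m·l·sinθ·θ̇² = 14.698715 + -0.894841 − -0.031056 = 13.834930
step 3→4:
  ẍ = (ẋ'−ẋ)/dt = (0.782934310−1.141854478)/0.026728 = -13.428620
  θ̈ = (θ̇'−θ̇)/dt = (-2.882301991−-3.321565153)/0.026728 = 16.434569
  sinθ=-0.333881, cosθ=0.942615
  F = (M+m)·ẍ + m·l·cosθ·θ̈ − m·l·sinθ·θ̇² = -9.141869 + 0.351047 − -0.083474 = -8.707348
step 4→5:
  ẍ = (ẋ'−ẋ)/dt = (0.777017949−0.782934310)/0.026728 = -0.221354
  θ̈ = (θ̇'−θ̇)/dt = (-3.063999823−-2.882301991)/0.026728 = -6.798033
  sinθ=-0.416140, cosθ=0.909300
  F = (M+m)·ẍ + m·l·cosθ·θ̈ − m·l·sinθ·θ̇² = -0.150693 + -0.140076 − -0.078341 = -0.212427
step 5→6:
  ẍ = (ẋ'−ẋ)/dt = (0.921746066−0.777017949)/0.026728 = 5.414850
  θ̈ = (θ̇'−θ̇)/dt = (-3.508403463−-3.063999823)/0.026728 = -16.626895
  sinθ=-0.484888, cosθ=0.874576
  F = (M+m)·ẍ + m·l·cosθ·θ̈ − m·l·sinθ·θ̇² = 3.686295 + -0.329520 − -0.103155 = 3.459930
step 6→7:
  ẍ = (ẋ'−ẋ)/dt = (0.346802077−0.921746066)/0.026728 = -21.510924
  θ̈ = (θ̇'−θ̇)/dt = (-2.925349661−-3.508403463)/0.026728 = 21.814345
  sinθ=-0.554806, cosθ=0.831980
  F = (M+m)·ẍ + m·l·cosθ·θ̈ − m·l·sinθ·θ̇² = -14.644100 + 0.411271 − -0.154751 = -14.078078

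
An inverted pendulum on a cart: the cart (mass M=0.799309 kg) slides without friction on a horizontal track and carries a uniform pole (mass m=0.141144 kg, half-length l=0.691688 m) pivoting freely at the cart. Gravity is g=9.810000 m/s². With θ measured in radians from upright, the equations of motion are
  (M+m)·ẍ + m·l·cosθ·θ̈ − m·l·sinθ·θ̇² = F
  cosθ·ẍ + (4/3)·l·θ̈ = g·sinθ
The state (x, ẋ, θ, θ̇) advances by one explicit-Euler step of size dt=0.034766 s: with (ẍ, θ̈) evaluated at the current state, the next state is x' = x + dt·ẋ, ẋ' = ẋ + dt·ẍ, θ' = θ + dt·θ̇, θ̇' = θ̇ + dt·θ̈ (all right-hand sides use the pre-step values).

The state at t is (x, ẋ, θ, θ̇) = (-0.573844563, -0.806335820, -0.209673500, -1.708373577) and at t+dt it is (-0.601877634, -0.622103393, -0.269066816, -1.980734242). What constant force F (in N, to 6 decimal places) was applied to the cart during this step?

F = 4.294891 N

ẍ = (ẋ'−ẋ)/dt = (-0.622103393−-0.806335820)/0.034766 = 5.299213
θ̈ = (θ̇'−θ̇)/dt = (-1.980734242−-1.708373577)/0.034766 = -7.834110
sinθ=-0.208141, cosθ=0.978099
F = (M+m)·ẍ + m·l·cosθ·θ̈ − m·l·sinθ·θ̇² = 4.983660 + -0.748075 − -0.059306 = 4.294891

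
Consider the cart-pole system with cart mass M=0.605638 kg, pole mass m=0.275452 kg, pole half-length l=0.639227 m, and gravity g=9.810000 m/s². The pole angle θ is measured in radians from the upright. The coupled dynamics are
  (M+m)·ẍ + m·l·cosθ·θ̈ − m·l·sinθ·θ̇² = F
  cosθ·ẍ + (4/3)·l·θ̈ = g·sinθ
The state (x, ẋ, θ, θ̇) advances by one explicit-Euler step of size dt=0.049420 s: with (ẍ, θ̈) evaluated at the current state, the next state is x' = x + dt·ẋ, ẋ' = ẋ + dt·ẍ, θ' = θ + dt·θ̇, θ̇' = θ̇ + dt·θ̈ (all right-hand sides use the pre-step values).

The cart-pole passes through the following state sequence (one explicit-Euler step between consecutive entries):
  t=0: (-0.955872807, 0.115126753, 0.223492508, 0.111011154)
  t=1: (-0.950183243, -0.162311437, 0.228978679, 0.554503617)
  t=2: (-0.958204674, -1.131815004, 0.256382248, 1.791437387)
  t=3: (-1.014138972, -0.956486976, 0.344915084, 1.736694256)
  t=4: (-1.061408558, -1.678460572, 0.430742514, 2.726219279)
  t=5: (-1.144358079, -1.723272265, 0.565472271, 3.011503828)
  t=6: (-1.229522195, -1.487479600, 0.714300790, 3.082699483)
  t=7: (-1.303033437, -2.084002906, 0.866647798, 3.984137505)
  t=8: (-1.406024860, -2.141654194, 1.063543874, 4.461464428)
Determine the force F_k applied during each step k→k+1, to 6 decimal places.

step 0→1:
  ẍ = (ẋ'−ẋ)/dt = (-0.162311437−0.115126753)/0.049420 = -5.613885
  θ̈ = (θ̇'−θ̇)/dt = (0.554503617−0.111011154)/0.049420 = 8.973947
  sinθ=0.221637, cosθ=0.975129
  F = (M+m)·ẍ + m·l·cosθ·θ̈ − m·l·sinθ·θ̇² = -4.946338 + 1.540802 − 0.000481 = -3.406017
step 1→2:
  ẍ = (ẋ'−ẋ)/dt = (-1.131815004−-0.162311437)/0.049420 = -19.617636
  θ̈ = (θ̇'−θ̇)/dt = (1.791437387−0.554503617)/0.049420 = 25.029012
  sinθ=0.226983, cosθ=0.973899
  F = (M+m)·ẍ + m·l·cosθ·θ̈ − m·l·sinθ·θ̇² = -17.284903 + 4.291988 − 0.012289 = -13.005203
step 2→3:
  ẍ = (ẋ'−ẋ)/dt = (-0.956486976−-1.131815004)/0.049420 = 3.547714
  θ̈ = (θ̇'−θ̇)/dt = (1.736694256−1.791437387)/0.049420 = -1.107712
  sinθ=0.253583, cosθ=0.967314
  F = (M+m)·ẍ + m·l·cosθ·θ̈ − m·l·sinθ·θ̇² = 3.125855 + -0.188667 − 0.143293 = 2.793896
step 3→4:
  ẍ = (ẋ'−ẋ)/dt = (-1.678460572−-0.956486976)/0.049420 = -14.608936
  θ̈ = (θ̇'−θ̇)/dt = (2.726219279−1.736694256)/0.049420 = 20.022765
  sinθ=0.338117, cosθ=0.941104
  F = (M+m)·ẍ + m·l·cosθ·θ̈ − m·l·sinθ·θ̇² = -12.871787 + 3.317896 − 0.179562 = -9.733453
step 4→5:
  ẍ = (ẋ'−ẋ)/dt = (-1.723272265−-1.678460572)/0.049420 = -0.906752
  θ̈ = (θ̇'−θ̇)/dt = (3.011503828−2.726219279)/0.049420 = 5.772654
  sinθ=0.417546, cosθ=0.908656
  F = (M+m)·ẍ + m·l·cosθ·θ̈ − m·l·sinθ·θ̇² = -0.798930 + 0.923583 − 0.546420 = -0.421767
step 5→6:
  ẍ = (ẋ'−ẋ)/dt = (-1.487479600−-1.723272265)/0.049420 = 4.771199
  θ̈ = (θ̇'−θ̇)/dt = (3.082699483−3.011503828)/0.049420 = 1.440624
  sinθ=0.535815, cosθ=0.844336
  F = (M+m)·ẍ + m·l·cosθ·θ̈ − m·l·sinθ·θ̇² = 4.203856 + 0.214174 − 0.855623 = 3.562407
step 6→7:
  ẍ = (ẋ'−ẋ)/dt = (-2.084002906−-1.487479600)/0.049420 = -12.070484
  θ̈ = (θ̇'−θ̇)/dt = (3.984137505−3.082699483)/0.049420 = 18.240348
  sinθ=0.655089, cosθ=0.755551
  F = (M+m)·ẍ + m·l·cosθ·θ̈ − m·l·sinθ·θ̇² = -10.635183 + 2.426600 − 1.096135 = -9.304717
step 7→8:
  ẍ = (ẋ'−ẋ)/dt = (-2.141654194−-2.084002906)/0.049420 = -1.166558
  θ̈ = (θ̇'−θ̇)/dt = (4.461464428−3.984137505)/0.049420 = 9.658578
  sinθ=0.762163, cosθ=0.647385
  F = (M+m)·ẍ + m·l·cosθ·θ̈ − m·l·sinθ·θ̇² = -1.027842 + 1.100974 − 2.130186 = -2.057055

F_0 = -3.406017 N
F_1 = -13.005203 N
F_2 = 2.793896 N
F_3 = -9.733453 N
F_4 = -0.421767 N
F_5 = 3.562407 N
F_6 = -9.304717 N
F_7 = -2.057055 N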